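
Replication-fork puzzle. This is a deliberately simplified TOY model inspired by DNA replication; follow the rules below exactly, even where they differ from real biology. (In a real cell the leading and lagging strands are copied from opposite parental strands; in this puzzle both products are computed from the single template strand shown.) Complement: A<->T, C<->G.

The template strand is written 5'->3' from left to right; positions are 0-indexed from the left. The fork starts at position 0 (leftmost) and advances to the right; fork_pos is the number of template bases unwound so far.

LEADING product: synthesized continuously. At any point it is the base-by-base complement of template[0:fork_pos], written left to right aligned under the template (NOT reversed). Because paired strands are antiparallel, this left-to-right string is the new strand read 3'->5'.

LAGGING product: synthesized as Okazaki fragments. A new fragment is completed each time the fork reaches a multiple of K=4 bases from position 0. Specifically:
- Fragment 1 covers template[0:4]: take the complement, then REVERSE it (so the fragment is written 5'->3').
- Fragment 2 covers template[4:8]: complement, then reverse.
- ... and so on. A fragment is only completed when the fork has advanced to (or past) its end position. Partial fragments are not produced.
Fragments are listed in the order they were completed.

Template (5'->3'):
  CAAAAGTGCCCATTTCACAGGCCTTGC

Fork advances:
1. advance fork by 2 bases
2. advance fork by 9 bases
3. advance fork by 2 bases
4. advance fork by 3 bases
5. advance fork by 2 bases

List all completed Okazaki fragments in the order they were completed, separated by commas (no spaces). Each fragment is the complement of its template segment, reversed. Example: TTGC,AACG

Step 1: advance 2 -> fork_pos = 0 + 2 = 2. Next multiple of 4 is 4 (not reached); still 0 fragment(s).
Step 2: advance 9 -> fork_pos = 2 + 9 = 11. Reached multiple(s) of 4: 4, 8 -> fragments 1-2 completed (2 total).
Step 3: advance 2 -> fork_pos = 11 + 2 = 13. Reached multiple(s) of 4: 12 -> fragment 3 completed (3 total).
Step 4: advance 3 -> fork_pos = 13 + 3 = 16. Reached multiple(s) of 4: 16 -> fragment 4 completed (4 total).
Step 5: advance 2 -> fork_pos = 16 + 2 = 18. Next multiple of 4 is 20 (not reached); still 4 fragment(s).
Final fork_pos = 18, so 4 fragment(s) are complete. Build each: template segment -> complement -> reverse.
Fragment 1: template[0:4] = CAAA -> complement GTTT -> reversed TTTG
Fragment 2: template[4:8] = AGTG -> complement TCAC -> reversed CACT
Fragment 3: template[8:12] = CCCA -> complement GGGT -> reversed TGGG
Fragment 4: template[12:16] = TTTC -> complement AAAG -> reversed GAAA

Answer: TTTG,CACT,TGGG,GAAA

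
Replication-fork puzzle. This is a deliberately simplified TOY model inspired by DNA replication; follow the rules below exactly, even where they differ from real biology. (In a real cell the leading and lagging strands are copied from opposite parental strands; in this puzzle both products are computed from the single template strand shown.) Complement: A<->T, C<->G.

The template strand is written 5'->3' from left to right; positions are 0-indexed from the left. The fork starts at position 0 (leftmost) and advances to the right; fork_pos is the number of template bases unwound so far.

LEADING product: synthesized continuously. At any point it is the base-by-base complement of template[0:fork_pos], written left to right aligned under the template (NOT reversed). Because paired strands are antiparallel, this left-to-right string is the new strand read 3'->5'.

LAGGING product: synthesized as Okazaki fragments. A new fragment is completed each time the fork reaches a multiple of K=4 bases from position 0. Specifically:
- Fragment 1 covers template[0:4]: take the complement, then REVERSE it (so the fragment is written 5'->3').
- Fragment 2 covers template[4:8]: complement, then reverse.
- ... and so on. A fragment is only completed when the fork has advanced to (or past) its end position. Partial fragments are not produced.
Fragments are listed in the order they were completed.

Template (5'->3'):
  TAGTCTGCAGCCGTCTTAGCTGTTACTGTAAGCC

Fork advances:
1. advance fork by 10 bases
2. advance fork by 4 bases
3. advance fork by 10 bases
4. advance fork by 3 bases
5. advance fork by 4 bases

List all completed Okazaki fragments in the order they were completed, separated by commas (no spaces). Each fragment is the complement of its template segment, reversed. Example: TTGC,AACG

Step 1: advance 10 -> fork_pos = 0 + 10 = 10. Reached multiple(s) of 4: 4, 8 -> fragments 1-2 completed (2 total).
Step 2: advance 4 -> fork_pos = 10 + 4 = 14. Reached multiple(s) of 4: 12 -> fragment 3 completed (3 total).
Step 3: advance 10 -> fork_pos = 14 + 10 = 24. Reached multiple(s) of 4: 16, 20, 24 -> fragments 4-6 completed (6 total).
Step 4: advance 3 -> fork_pos = 24 + 3 = 27. Next multiple of 4 is 28 (not reached); still 6 fragment(s).
Step 5: advance 4 -> fork_pos = 27 + 4 = 31. Reached multiple(s) of 4: 28 -> fragment 7 completed (7 total).
Final fork_pos = 31, so 7 fragment(s) are complete. Build each: template segment -> complement -> reverse.
Fragment 1: template[0:4] = TAGT -> complement ATCA -> reversed ACTA
Fragment 2: template[4:8] = CTGC -> complement GACG -> reversed GCAG
Fragment 3: template[8:12] = AGCC -> complement TCGG -> reversed GGCT
Fragment 4: template[12:16] = GTCT -> complement CAGA -> reversed AGAC
Fragment 5: template[16:20] = TAGC -> complement ATCG -> reversed GCTA
Fragment 6: template[20:24] = TGTT -> complement ACAA -> reversed AACA
Fragment 7: template[24:28] = ACTG -> complement TGAC -> reversed CAGT

Answer: ACTA,GCAG,GGCT,AGAC,GCTA,AACA,CAGT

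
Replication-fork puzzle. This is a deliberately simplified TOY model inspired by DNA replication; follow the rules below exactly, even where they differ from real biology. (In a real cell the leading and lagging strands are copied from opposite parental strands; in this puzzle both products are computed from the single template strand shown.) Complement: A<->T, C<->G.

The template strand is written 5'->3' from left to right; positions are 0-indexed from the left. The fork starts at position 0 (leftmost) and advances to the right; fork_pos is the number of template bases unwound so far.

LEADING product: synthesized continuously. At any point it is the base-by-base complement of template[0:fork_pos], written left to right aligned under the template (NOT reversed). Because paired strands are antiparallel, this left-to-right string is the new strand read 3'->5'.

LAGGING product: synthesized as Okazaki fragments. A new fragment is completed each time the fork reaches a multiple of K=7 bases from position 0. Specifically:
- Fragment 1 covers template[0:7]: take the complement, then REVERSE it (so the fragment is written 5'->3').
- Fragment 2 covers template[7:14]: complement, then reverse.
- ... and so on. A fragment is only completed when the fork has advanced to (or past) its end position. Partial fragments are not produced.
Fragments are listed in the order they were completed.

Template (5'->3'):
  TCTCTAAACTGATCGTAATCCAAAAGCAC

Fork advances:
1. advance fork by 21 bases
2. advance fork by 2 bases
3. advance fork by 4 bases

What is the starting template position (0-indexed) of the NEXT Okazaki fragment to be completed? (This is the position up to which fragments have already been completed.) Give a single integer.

Answer: 21

Derivation:
Step 1: advance 21 -> fork_pos = 0 + 21 = 21. Reached multiple(s) of 7: 7, 14, 21 -> fragments 1-3 completed (3 total).
Step 2: advance 2 -> fork_pos = 21 + 2 = 23. Next multiple of 7 is 28 (not reached); still 3 fragment(s).
Step 3: advance 4 -> fork_pos = 23 + 4 = 27. Next multiple of 7 is 28 (not reached); still 3 fragment(s).
3 fragment(s) completed, covering template[0:21] (3 x 7 = 21). The next fragment, fragment 4, covers template[21:28], so it starts at position 21.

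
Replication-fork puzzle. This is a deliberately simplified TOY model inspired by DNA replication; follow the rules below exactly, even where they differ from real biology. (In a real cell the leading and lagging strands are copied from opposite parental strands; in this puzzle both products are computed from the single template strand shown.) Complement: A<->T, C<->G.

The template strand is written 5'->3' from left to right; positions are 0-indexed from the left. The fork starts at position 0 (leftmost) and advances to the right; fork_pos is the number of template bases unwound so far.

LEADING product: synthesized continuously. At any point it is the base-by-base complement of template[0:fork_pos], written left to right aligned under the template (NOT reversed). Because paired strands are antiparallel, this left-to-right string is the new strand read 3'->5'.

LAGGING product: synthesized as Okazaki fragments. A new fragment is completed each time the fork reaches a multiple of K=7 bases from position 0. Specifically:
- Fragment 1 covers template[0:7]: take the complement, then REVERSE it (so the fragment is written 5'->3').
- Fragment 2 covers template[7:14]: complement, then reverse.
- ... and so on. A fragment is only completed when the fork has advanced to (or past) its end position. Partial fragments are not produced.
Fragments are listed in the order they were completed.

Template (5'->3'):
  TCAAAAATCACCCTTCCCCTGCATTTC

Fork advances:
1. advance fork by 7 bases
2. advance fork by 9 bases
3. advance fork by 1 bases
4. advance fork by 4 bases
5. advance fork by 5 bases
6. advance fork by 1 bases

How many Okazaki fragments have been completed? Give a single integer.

Step 1: advance 7 -> fork_pos = 0 + 7 = 7. Reached multiple(s) of 7: 7 -> fragment 1 completed (1 total).
Step 2: advance 9 -> fork_pos = 7 + 9 = 16. Reached multiple(s) of 7: 14 -> fragment 2 completed (2 total).
Step 3: advance 1 -> fork_pos = 16 + 1 = 17. Next multiple of 7 is 21 (not reached); still 2 fragment(s).
Step 4: advance 4 -> fork_pos = 17 + 4 = 21. Reached multiple(s) of 7: 21 -> fragment 3 completed (3 total).
Step 5: advance 5 -> fork_pos = 21 + 5 = 26. Next multiple of 7 is 28 (not reached); still 3 fragment(s).
Step 6: advance 1 -> fork_pos = 26 + 1 = 27. Next multiple of 7 is 28 (not reached); still 3 fragment(s).
Check: final fork_pos = 27; the multiples of 7 that are <= 27 are 7..21 -> 27 // 7 = 3 completed fragment(s).

Answer: 3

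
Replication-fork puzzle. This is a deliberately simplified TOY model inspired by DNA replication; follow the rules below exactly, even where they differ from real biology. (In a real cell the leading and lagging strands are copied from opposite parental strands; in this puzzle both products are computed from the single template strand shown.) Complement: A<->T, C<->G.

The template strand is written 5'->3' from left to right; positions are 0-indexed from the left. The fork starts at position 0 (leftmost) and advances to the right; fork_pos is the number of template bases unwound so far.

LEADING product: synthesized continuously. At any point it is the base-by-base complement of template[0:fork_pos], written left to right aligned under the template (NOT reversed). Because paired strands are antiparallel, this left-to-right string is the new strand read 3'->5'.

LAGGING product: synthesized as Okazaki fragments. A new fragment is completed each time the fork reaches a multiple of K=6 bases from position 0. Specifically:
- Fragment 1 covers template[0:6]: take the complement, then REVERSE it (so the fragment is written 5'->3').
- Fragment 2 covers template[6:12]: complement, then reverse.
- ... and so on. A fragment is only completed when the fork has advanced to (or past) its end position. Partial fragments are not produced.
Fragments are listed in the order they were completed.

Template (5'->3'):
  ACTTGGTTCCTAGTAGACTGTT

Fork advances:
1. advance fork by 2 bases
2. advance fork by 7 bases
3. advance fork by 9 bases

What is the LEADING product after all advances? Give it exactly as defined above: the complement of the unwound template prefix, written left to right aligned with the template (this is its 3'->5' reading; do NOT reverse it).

Answer: TGAACCAAGGATCATCTG

Derivation:
Step 1: advance 2 -> fork_pos = 0 + 2 = 2.
Step 2: advance 7 -> fork_pos = 2 + 7 = 9.
Step 3: advance 9 -> fork_pos = 9 + 9 = 18.
Unwound prefix: template[0:18] = ACTTGGTTCCTAGTAGAC
Complement it base by base (A<->T, C<->G), keeping left-to-right order:
  [0:5] ACTTG -> TGAAC
  [5:10] GTTCC -> CAAGG
  [10:15] TAGTA -> ATCAT
  [15:18] GAC -> CTG
Concatenate: TGAACCAAGGATCATCTG (length 18; written aligned with the template, i.e. 3'->5').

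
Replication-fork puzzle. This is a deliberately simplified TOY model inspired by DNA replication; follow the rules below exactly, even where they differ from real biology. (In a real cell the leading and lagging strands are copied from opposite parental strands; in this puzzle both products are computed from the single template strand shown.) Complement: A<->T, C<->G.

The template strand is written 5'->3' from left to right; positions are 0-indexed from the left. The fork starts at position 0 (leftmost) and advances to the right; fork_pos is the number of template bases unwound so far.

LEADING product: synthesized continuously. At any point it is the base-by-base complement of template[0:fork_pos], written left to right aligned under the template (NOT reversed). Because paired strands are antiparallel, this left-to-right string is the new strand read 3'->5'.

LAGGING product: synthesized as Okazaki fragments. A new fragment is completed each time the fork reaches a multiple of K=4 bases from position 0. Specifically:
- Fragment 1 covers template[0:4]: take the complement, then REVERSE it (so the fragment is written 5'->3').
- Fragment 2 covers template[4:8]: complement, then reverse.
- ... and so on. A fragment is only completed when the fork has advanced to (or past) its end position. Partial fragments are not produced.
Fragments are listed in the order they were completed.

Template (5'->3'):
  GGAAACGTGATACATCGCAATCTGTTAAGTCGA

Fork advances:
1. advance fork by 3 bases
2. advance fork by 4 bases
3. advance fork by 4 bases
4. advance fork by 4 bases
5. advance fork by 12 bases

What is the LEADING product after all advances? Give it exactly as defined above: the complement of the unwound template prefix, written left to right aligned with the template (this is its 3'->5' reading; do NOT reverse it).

Answer: CCTTTGCACTATGTAGCGTTAGACAAT

Derivation:
Step 1: advance 3 -> fork_pos = 0 + 3 = 3.
Step 2: advance 4 -> fork_pos = 3 + 4 = 7.
Step 3: advance 4 -> fork_pos = 7 + 4 = 11.
Step 4: advance 4 -> fork_pos = 11 + 4 = 15.
Step 5: advance 12 -> fork_pos = 15 + 12 = 27.
Unwound prefix: template[0:27] = GGAAACGTGATACATCGCAATCTGTTA
Complement it base by base (A<->T, C<->G), keeping left-to-right order:
  [0:5] GGAAA -> CCTTT
  [5:10] CGTGA -> GCACT
  [10:15] TACAT -> ATGTA
  [15:20] CGCAA -> GCGTT
  [20:25] TCTGT -> AGACA
  [25:27] TA -> AT
Concatenate: CCTTTGCACTATGTAGCGTTAGACAAT (length 27; written aligned with the template, i.e. 3'->5').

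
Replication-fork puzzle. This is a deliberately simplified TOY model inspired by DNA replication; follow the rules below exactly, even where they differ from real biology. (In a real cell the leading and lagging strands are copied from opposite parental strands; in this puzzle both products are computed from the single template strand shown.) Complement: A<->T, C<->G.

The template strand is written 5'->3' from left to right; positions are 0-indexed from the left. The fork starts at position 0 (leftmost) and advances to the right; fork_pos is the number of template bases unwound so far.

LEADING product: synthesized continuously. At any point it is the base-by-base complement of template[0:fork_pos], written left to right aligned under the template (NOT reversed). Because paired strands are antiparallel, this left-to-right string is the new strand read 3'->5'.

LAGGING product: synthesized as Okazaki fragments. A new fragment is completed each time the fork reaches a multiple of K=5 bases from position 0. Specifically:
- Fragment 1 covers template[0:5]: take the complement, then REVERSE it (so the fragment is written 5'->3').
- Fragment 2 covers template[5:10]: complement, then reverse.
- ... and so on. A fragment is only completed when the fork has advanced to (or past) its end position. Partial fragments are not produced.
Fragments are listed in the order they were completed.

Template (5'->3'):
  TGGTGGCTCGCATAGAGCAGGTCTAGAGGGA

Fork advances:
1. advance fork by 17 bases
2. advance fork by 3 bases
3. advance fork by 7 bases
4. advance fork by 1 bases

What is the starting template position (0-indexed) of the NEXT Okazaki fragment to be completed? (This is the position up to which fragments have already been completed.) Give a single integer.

Answer: 25

Derivation:
Step 1: advance 17 -> fork_pos = 0 + 17 = 17. Reached multiple(s) of 5: 5, 10, 15 -> fragments 1-3 completed (3 total).
Step 2: advance 3 -> fork_pos = 17 + 3 = 20. Reached multiple(s) of 5: 20 -> fragment 4 completed (4 total).
Step 3: advance 7 -> fork_pos = 20 + 7 = 27. Reached multiple(s) of 5: 25 -> fragment 5 completed (5 total).
Step 4: advance 1 -> fork_pos = 27 + 1 = 28. Next multiple of 5 is 30 (not reached); still 5 fragment(s).
5 fragment(s) completed, covering template[0:25] (5 x 5 = 25). The next fragment, fragment 6, covers template[25:30], so it starts at position 25.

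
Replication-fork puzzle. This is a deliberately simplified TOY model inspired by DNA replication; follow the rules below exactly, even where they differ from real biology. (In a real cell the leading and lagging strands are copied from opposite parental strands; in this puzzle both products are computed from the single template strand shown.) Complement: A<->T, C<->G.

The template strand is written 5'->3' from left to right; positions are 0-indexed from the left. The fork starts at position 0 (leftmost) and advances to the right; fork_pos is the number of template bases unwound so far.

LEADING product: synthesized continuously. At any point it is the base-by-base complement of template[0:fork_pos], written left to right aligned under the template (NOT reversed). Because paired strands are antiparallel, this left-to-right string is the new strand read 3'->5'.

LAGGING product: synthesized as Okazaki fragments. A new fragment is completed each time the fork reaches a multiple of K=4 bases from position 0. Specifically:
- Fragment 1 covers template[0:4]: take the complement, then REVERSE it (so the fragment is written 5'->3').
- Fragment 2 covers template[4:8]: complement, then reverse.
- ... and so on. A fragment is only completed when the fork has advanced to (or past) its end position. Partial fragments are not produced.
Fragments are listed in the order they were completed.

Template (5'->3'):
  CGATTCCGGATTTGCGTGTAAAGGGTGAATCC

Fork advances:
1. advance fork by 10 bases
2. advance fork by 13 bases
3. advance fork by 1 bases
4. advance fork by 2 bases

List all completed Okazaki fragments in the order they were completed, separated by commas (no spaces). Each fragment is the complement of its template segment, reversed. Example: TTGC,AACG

Answer: ATCG,CGGA,AATC,CGCA,TACA,CCTT

Derivation:
Step 1: advance 10 -> fork_pos = 0 + 10 = 10. Reached multiple(s) of 4: 4, 8 -> fragments 1-2 completed (2 total).
Step 2: advance 13 -> fork_pos = 10 + 13 = 23. Reached multiple(s) of 4: 12, 16, 20 -> fragments 3-5 completed (5 total).
Step 3: advance 1 -> fork_pos = 23 + 1 = 24. Reached multiple(s) of 4: 24 -> fragment 6 completed (6 total).
Step 4: advance 2 -> fork_pos = 24 + 2 = 26. Next multiple of 4 is 28 (not reached); still 6 fragment(s).
Final fork_pos = 26, so 6 fragment(s) are complete. Build each: template segment -> complement -> reverse.
Fragment 1: template[0:4] = CGAT -> complement GCTA -> reversed ATCG
Fragment 2: template[4:8] = TCCG -> complement AGGC -> reversed CGGA
Fragment 3: template[8:12] = GATT -> complement CTAA -> reversed AATC
Fragment 4: template[12:16] = TGCG -> complement ACGC -> reversed CGCA
Fragment 5: template[16:20] = TGTA -> complement ACAT -> reversed TACA
Fragment 6: template[20:24] = AAGG -> complement TTCC -> reversed CCTT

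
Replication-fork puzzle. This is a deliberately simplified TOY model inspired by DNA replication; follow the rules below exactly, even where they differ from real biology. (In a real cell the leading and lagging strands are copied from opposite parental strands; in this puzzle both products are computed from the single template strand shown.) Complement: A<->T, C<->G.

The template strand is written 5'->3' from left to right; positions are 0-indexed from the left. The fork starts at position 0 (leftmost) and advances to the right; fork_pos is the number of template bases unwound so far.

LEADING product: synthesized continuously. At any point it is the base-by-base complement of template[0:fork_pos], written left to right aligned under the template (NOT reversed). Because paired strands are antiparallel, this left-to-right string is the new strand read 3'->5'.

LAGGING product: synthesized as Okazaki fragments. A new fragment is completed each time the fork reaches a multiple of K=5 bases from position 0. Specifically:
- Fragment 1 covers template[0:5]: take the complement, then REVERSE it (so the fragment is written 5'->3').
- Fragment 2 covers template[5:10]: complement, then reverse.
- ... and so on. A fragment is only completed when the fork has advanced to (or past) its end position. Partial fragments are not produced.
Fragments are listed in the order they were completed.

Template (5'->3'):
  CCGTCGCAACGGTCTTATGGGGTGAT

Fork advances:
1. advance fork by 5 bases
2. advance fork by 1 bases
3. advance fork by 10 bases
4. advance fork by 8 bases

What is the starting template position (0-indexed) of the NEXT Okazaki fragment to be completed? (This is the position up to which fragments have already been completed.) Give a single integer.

Step 1: advance 5 -> fork_pos = 0 + 5 = 5. Reached multiple(s) of 5: 5 -> fragment 1 completed (1 total).
Step 2: advance 1 -> fork_pos = 5 + 1 = 6. Next multiple of 5 is 10 (not reached); still 1 fragment(s).
Step 3: advance 10 -> fork_pos = 6 + 10 = 16. Reached multiple(s) of 5: 10, 15 -> fragments 2-3 completed (3 total).
Step 4: advance 8 -> fork_pos = 16 + 8 = 24. Reached multiple(s) of 5: 20 -> fragment 4 completed (4 total).
4 fragment(s) completed, covering template[0:20] (4 x 5 = 20). The next fragment, fragment 5, covers template[20:25], so it starts at position 20.

Answer: 20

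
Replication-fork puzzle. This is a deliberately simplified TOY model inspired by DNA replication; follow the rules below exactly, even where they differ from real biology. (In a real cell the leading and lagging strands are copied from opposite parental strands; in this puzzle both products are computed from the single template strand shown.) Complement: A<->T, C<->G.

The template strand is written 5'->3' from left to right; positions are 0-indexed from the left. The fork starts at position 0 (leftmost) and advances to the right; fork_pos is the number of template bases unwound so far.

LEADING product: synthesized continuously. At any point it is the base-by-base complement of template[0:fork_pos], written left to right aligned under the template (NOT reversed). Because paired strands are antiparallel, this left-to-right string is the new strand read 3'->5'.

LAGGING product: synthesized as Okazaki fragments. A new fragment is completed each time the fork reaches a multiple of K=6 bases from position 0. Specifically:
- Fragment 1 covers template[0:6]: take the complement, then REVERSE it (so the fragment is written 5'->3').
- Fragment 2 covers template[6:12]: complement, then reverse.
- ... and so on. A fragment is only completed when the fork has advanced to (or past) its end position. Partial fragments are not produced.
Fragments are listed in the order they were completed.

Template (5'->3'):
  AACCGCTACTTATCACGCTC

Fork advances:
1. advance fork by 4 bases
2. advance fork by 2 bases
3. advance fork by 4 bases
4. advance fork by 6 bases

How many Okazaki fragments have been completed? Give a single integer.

Step 1: advance 4 -> fork_pos = 0 + 4 = 4. Next multiple of 6 is 6 (not reached); still 0 fragment(s).
Step 2: advance 2 -> fork_pos = 4 + 2 = 6. Reached multiple(s) of 6: 6 -> fragment 1 completed (1 total).
Step 3: advance 4 -> fork_pos = 6 + 4 = 10. Next multiple of 6 is 12 (not reached); still 1 fragment(s).
Step 4: advance 6 -> fork_pos = 10 + 6 = 16. Reached multiple(s) of 6: 12 -> fragment 2 completed (2 total).
Check: final fork_pos = 16; the multiples of 6 that are <= 16 are 6..12 -> 16 // 6 = 2 completed fragment(s).

Answer: 2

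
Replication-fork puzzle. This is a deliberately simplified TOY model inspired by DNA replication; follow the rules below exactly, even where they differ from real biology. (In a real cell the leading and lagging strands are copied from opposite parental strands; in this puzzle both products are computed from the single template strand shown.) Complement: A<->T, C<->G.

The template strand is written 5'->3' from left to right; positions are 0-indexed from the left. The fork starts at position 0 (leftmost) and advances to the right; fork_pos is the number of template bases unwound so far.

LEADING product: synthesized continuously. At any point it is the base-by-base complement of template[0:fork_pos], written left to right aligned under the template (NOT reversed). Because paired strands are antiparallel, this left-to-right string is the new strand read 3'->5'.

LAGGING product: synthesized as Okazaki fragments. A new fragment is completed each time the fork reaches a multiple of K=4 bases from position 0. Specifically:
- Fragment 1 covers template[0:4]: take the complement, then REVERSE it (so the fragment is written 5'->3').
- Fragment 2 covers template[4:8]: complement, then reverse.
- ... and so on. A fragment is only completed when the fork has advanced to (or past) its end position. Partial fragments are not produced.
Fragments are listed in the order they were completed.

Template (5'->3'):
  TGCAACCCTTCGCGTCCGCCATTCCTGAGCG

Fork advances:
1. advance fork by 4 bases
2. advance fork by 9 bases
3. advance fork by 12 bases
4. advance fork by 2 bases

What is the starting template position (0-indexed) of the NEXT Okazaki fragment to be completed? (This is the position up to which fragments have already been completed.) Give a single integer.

Answer: 24

Derivation:
Step 1: advance 4 -> fork_pos = 0 + 4 = 4. Reached multiple(s) of 4: 4 -> fragment 1 completed (1 total).
Step 2: advance 9 -> fork_pos = 4 + 9 = 13. Reached multiple(s) of 4: 8, 12 -> fragments 2-3 completed (3 total).
Step 3: advance 12 -> fork_pos = 13 + 12 = 25. Reached multiple(s) of 4: 16, 20, 24 -> fragments 4-6 completed (6 total).
Step 4: advance 2 -> fork_pos = 25 + 2 = 27. Next multiple of 4 is 28 (not reached); still 6 fragment(s).
6 fragment(s) completed, covering template[0:24] (6 x 4 = 24). The next fragment, fragment 7, covers template[24:28], so it starts at position 24.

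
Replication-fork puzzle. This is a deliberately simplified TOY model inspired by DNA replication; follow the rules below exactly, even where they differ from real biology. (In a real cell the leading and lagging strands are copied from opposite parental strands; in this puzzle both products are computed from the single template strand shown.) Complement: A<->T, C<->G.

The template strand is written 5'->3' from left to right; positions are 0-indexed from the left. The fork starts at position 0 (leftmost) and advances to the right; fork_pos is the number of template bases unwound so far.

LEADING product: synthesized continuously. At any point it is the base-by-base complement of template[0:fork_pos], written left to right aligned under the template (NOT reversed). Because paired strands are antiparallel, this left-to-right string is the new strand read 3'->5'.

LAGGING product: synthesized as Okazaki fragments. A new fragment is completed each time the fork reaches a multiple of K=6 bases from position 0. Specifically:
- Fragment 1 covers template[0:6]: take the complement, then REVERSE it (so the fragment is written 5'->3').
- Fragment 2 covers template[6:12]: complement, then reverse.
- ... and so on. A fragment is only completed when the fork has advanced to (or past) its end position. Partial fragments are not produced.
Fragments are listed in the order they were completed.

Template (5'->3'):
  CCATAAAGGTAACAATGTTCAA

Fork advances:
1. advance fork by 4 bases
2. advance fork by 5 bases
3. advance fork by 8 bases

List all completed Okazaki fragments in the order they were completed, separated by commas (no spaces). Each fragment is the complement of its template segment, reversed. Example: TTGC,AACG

Step 1: advance 4 -> fork_pos = 0 + 4 = 4. Next multiple of 6 is 6 (not reached); still 0 fragment(s).
Step 2: advance 5 -> fork_pos = 4 + 5 = 9. Reached multiple(s) of 6: 6 -> fragment 1 completed (1 total).
Step 3: advance 8 -> fork_pos = 9 + 8 = 17. Reached multiple(s) of 6: 12 -> fragment 2 completed (2 total).
Final fork_pos = 17, so 2 fragment(s) are complete. Build each: template segment -> complement -> reverse.
Fragment 1: template[0:6] = CCATAA -> complement GGTATT -> reversed TTATGG
Fragment 2: template[6:12] = AGGTAA -> complement TCCATT -> reversed TTACCT

Answer: TTATGG,TTACCT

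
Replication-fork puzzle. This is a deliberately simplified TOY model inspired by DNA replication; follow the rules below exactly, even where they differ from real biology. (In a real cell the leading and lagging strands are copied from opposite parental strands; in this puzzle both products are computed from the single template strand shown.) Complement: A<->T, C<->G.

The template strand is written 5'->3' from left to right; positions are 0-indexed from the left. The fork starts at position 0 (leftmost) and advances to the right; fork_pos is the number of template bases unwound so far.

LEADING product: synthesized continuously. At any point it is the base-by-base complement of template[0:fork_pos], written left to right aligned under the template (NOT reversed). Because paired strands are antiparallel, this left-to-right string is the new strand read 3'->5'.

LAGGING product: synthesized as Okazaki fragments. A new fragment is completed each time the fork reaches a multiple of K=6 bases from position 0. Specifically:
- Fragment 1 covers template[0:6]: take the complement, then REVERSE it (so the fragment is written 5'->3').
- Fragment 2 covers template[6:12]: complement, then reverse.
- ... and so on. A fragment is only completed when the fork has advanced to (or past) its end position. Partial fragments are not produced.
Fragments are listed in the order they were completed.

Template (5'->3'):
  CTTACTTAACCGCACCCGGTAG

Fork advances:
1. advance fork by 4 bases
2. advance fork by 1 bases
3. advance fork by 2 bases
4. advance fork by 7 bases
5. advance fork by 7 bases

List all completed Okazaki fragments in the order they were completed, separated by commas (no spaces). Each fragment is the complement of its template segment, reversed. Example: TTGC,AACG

Answer: AGTAAG,CGGTTA,CGGGTG

Derivation:
Step 1: advance 4 -> fork_pos = 0 + 4 = 4. Next multiple of 6 is 6 (not reached); still 0 fragment(s).
Step 2: advance 1 -> fork_pos = 4 + 1 = 5. Next multiple of 6 is 6 (not reached); still 0 fragment(s).
Step 3: advance 2 -> fork_pos = 5 + 2 = 7. Reached multiple(s) of 6: 6 -> fragment 1 completed (1 total).
Step 4: advance 7 -> fork_pos = 7 + 7 = 14. Reached multiple(s) of 6: 12 -> fragment 2 completed (2 total).
Step 5: advance 7 -> fork_pos = 14 + 7 = 21. Reached multiple(s) of 6: 18 -> fragment 3 completed (3 total).
Final fork_pos = 21, so 3 fragment(s) are complete. Build each: template segment -> complement -> reverse.
Fragment 1: template[0:6] = CTTACT -> complement GAATGA -> reversed AGTAAG
Fragment 2: template[6:12] = TAACCG -> complement ATTGGC -> reversed CGGTTA
Fragment 3: template[12:18] = CACCCG -> complement GTGGGC -> reversed CGGGTG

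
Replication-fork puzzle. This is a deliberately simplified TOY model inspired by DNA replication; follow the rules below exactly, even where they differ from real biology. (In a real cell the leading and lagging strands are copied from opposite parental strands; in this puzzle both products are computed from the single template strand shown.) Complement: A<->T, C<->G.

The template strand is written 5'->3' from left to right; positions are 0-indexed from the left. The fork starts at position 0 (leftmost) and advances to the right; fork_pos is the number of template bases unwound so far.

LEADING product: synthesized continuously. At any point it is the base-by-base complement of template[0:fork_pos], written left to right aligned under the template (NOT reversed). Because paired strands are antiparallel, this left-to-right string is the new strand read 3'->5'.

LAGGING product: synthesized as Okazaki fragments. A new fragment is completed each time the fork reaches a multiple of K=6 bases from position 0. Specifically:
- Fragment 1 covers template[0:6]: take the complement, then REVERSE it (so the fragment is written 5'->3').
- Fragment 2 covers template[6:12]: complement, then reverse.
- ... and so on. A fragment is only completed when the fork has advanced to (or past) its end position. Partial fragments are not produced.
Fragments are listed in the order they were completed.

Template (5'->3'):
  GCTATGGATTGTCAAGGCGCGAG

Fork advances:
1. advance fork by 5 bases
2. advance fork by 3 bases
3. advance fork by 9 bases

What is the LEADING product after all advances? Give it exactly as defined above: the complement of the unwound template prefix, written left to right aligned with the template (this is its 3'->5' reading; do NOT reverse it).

Answer: CGATACCTAACAGTTCC

Derivation:
Step 1: advance 5 -> fork_pos = 0 + 5 = 5.
Step 2: advance 3 -> fork_pos = 5 + 3 = 8.
Step 3: advance 9 -> fork_pos = 8 + 9 = 17.
Unwound prefix: template[0:17] = GCTATGGATTGTCAAGG
Complement it base by base (A<->T, C<->G), keeping left-to-right order:
  [0:5] GCTAT -> CGATA
  [5:10] GGATT -> CCTAA
  [10:15] GTCAA -> CAGTT
  [15:17] GG -> CC
Concatenate: CGATACCTAACAGTTCC (length 17; written aligned with the template, i.e. 3'->5').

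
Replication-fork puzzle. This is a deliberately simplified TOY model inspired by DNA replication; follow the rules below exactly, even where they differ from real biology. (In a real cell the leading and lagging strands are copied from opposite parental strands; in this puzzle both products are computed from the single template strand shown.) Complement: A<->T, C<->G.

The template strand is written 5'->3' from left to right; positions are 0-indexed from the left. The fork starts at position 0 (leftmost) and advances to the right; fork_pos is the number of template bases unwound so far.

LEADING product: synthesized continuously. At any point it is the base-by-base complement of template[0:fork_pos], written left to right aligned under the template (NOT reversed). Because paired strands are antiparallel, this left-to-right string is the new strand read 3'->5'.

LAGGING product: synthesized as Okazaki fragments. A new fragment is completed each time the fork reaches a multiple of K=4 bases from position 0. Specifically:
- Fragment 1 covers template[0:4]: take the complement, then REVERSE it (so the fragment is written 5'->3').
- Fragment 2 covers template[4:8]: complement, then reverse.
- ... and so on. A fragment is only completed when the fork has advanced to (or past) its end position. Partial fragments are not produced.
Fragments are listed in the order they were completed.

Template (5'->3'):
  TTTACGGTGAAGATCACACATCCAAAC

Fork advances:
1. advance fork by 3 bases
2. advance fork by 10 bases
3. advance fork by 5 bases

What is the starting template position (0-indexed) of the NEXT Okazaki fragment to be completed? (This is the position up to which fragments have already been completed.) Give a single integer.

Answer: 16

Derivation:
Step 1: advance 3 -> fork_pos = 0 + 3 = 3. Next multiple of 4 is 4 (not reached); still 0 fragment(s).
Step 2: advance 10 -> fork_pos = 3 + 10 = 13. Reached multiple(s) of 4: 4, 8, 12 -> fragments 1-3 completed (3 total).
Step 3: advance 5 -> fork_pos = 13 + 5 = 18. Reached multiple(s) of 4: 16 -> fragment 4 completed (4 total).
4 fragment(s) completed, covering template[0:16] (4 x 4 = 16). The next fragment, fragment 5, covers template[16:20], so it starts at position 16.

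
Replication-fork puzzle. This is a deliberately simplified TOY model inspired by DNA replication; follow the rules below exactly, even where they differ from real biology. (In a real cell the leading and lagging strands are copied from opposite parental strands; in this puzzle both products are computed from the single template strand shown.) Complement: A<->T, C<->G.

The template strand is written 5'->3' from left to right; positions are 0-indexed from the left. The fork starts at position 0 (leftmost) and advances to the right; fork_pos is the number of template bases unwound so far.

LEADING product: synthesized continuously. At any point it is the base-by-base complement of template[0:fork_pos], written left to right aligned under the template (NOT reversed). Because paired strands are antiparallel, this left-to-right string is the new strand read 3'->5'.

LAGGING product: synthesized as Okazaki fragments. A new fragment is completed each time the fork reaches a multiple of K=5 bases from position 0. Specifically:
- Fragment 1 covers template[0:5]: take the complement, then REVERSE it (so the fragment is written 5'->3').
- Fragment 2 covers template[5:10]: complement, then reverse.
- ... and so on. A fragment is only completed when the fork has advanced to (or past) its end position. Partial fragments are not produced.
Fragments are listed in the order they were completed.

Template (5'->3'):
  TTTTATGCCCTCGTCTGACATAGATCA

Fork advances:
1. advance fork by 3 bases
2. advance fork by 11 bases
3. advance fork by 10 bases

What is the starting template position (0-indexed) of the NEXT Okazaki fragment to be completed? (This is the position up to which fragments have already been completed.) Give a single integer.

Step 1: advance 3 -> fork_pos = 0 + 3 = 3. Next multiple of 5 is 5 (not reached); still 0 fragment(s).
Step 2: advance 11 -> fork_pos = 3 + 11 = 14. Reached multiple(s) of 5: 5, 10 -> fragments 1-2 completed (2 total).
Step 3: advance 10 -> fork_pos = 14 + 10 = 24. Reached multiple(s) of 5: 15, 20 -> fragments 3-4 completed (4 total).
4 fragment(s) completed, covering template[0:20] (4 x 5 = 20). The next fragment, fragment 5, covers template[20:25], so it starts at position 20.

Answer: 20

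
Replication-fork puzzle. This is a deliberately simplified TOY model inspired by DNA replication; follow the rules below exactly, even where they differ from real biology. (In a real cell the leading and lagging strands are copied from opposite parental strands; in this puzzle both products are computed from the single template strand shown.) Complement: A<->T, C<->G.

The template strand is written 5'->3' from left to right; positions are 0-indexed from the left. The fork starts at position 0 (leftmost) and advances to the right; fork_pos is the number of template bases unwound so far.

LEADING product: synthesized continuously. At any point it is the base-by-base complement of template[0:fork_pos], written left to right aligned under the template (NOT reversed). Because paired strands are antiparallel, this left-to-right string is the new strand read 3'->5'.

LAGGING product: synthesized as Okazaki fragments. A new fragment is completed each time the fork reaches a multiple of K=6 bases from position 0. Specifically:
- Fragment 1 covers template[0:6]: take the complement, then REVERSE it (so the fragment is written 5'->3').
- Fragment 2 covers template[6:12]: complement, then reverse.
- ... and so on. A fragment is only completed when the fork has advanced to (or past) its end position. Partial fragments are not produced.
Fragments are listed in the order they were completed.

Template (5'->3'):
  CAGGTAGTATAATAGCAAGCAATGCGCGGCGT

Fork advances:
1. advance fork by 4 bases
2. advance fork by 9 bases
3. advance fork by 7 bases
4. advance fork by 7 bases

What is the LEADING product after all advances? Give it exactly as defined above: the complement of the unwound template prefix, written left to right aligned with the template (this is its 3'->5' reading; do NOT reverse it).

Step 1: advance 4 -> fork_pos = 0 + 4 = 4.
Step 2: advance 9 -> fork_pos = 4 + 9 = 13.
Step 3: advance 7 -> fork_pos = 13 + 7 = 20.
Step 4: advance 7 -> fork_pos = 20 + 7 = 27.
Unwound prefix: template[0:27] = CAGGTAGTATAATAGCAAGCAATGCGC
Complement it base by base (A<->T, C<->G), keeping left-to-right order:
  [0:5] CAGGT -> GTCCA
  [5:10] AGTAT -> TCATA
  [10:15] AATAG -> TTATC
  [15:20] CAAGC -> GTTCG
  [20:25] AATGC -> TTACG
  [25:27] GC -> CG
Concatenate: GTCCATCATATTATCGTTCGTTACGCG (length 27; written aligned with the template, i.e. 3'->5').

Answer: GTCCATCATATTATCGTTCGTTACGCG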